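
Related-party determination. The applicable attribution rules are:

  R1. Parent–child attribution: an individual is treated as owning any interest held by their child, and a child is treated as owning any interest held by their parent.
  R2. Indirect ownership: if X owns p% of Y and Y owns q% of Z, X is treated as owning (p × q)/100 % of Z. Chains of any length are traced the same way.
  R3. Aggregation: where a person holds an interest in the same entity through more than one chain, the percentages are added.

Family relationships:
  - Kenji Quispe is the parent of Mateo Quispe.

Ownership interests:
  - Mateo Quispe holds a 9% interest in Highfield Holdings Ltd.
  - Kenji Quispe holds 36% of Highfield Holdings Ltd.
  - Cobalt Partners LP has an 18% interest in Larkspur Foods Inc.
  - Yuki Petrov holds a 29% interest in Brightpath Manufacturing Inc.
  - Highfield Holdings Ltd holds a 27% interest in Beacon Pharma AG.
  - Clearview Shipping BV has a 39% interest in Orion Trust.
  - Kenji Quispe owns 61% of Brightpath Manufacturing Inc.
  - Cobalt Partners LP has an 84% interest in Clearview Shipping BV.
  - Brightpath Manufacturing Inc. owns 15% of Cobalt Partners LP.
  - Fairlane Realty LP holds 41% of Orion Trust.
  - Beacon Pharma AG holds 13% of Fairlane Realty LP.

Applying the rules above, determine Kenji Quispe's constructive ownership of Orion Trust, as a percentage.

3.645135%

By parent–child attribution (R1), Kenji Quispe is treated as also owning Mateo Quispe's interest in Highfield Holdings Ltd, giving 36% + 9% = 45%.
Chain via Highfield Holdings Ltd → Beacon Pharma AG → Fairlane Realty LP (R2): 45% × 27% × 13% × 41% = 0.647595% of Orion Trust.
Chain via Brightpath Manufacturing Inc. → Cobalt Partners LP → Clearview Shipping BV (R2): 61% × 15% × 84% × 39% = 2.99754% of Orion Trust.
Aggregating (R3): 0.647595% + 2.99754% = 3.645135%.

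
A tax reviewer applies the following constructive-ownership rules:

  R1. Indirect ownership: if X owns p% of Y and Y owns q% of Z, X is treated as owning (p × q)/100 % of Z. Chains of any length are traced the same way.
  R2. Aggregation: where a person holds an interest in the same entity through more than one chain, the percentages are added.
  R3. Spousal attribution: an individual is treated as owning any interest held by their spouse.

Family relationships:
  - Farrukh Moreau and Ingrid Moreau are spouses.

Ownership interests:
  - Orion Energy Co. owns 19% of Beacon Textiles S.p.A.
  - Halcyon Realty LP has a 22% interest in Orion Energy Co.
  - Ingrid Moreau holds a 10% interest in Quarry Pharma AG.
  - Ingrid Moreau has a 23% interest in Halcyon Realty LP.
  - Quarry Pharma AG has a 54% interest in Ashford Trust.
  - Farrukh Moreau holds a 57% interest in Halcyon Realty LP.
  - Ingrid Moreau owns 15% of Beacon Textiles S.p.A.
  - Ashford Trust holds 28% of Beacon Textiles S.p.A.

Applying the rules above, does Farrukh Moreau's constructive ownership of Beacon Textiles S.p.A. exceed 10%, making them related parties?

By spousal attribution (R3), Farrukh Moreau is treated as also owning Ingrid Moreau's interest in Halcyon Realty LP, giving 57% + 23% = 80%.
By spousal attribution (R3), Farrukh Moreau is treated as owning Ingrid Moreau's 10% interest in Quarry Pharma AG.
By spousal attribution (R3), Farrukh Moreau is treated as owning Ingrid Moreau's 15% interest in Beacon Textiles S.p.A.
Chain via Halcyon Realty LP → Orion Energy Co. (R1): 80% × 22% × 19% = 3.344% of Beacon Textiles S.p.A.
Chain via Quarry Pharma AG → Ashford Trust (R1): 10% × 54% × 28% = 1.512% of Beacon Textiles S.p.A.
Direct interest in Beacon Textiles S.p.A: 15%.
Aggregating (R2): 3.344% + 1.512% + 15% = 19.856%.
19.856% exceeds the 10% threshold, so Farrukh is a related party to Beacon Textiles S.p.A.

Yes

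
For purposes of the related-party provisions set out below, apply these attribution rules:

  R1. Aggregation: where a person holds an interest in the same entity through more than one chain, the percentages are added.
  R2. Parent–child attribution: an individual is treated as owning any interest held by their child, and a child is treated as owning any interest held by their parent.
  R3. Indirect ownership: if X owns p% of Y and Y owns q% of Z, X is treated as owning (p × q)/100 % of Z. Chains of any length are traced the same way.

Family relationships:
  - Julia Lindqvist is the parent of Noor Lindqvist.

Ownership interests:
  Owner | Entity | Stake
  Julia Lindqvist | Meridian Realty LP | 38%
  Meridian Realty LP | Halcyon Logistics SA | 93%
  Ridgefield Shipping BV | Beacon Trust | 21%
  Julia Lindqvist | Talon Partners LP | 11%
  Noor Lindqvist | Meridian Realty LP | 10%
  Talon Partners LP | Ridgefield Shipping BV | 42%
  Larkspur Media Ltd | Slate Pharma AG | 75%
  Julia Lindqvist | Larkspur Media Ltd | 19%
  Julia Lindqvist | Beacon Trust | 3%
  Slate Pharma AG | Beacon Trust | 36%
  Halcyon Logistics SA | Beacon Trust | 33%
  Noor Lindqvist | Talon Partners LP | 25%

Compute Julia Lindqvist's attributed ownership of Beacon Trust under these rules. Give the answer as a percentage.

26.0364%

By parent–child attribution (R2), Julia Lindqvist is treated as also owning Noor Lindqvist's interest in Talon Partners LP, giving 11% + 25% = 36%.
By parent–child attribution (R2), Julia Lindqvist is treated as also owning Noor Lindqvist's interest in Meridian Realty LP, giving 38% + 10% = 48%.
Chain via Talon Partners LP → Ridgefield Shipping BV (R3): 36% × 42% × 21% = 3.1752% of Beacon Trust.
Chain via Meridian Realty LP → Halcyon Logistics SA (R3): 48% × 93% × 33% = 14.7312% of Beacon Trust.
Chain via Larkspur Media Ltd → Slate Pharma AG (R3): 19% × 75% × 36% = 5.13% of Beacon Trust.
Direct interest in Beacon Trust: 3%.
Aggregating (R1): 3.1752% + 14.7312% + 5.13% + 3% = 26.0364%.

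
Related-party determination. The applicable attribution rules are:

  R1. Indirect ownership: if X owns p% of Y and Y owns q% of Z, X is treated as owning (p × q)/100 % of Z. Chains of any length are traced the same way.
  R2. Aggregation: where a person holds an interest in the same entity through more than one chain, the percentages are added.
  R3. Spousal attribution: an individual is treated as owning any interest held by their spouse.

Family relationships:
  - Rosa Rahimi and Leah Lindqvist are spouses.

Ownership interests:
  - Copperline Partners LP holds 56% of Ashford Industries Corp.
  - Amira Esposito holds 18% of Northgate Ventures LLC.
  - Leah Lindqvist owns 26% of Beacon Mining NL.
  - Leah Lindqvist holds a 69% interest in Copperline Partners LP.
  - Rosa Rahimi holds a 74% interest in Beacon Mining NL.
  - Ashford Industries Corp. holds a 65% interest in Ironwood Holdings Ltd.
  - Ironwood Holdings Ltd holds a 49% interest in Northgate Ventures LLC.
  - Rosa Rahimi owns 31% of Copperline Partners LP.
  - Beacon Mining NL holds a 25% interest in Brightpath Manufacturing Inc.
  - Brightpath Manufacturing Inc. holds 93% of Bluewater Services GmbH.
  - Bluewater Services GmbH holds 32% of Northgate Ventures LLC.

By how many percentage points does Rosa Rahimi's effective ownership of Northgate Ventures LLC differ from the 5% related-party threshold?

By spousal attribution (R3), Rosa Rahimi is treated as also owning Leah Lindqvist's interest in Beacon Mining NL, giving 74% + 26% = 100%.
By spousal attribution (R3), Rosa Rahimi is treated as also owning Leah Lindqvist's interest in Copperline Partners LP, giving 31% + 69% = 100%.
Chain via Beacon Mining NL → Brightpath Manufacturing Inc. → Bluewater Services GmbH (R1): 100% × 25% × 93% × 32% = 7.44% of Northgate Ventures LLC.
Chain via Copperline Partners LP → Ashford Industries Corp. → Ironwood Holdings Ltd (R1): 100% × 56% × 65% × 49% = 17.836% of Northgate Ventures LLC.
Aggregating (R2): 7.44% + 17.836% = 25.276%.
25.276% exceeds the 5% threshold by 20.276 percentage points.

20.276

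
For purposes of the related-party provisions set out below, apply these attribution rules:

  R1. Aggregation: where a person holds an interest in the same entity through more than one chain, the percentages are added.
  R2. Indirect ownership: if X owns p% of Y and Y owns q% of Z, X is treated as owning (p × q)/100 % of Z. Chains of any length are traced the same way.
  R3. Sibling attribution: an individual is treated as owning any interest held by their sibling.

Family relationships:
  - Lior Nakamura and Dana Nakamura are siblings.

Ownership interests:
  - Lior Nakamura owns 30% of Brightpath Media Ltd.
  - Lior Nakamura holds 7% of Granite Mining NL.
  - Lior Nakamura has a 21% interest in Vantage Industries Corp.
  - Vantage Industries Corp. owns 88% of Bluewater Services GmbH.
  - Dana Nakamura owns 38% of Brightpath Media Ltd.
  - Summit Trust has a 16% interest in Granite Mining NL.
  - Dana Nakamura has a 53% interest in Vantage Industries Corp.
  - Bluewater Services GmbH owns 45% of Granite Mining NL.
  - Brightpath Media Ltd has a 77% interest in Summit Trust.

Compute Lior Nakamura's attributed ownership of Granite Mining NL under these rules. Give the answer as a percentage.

By sibling attribution (R3), Lior Nakamura is treated as also owning Dana Nakamura's interest in Vantage Industries Corp, giving 21% + 53% = 74%.
By sibling attribution (R3), Lior Nakamura is treated as also owning Dana Nakamura's interest in Brightpath Media Ltd, giving 30% + 38% = 68%.
Chain via Vantage Industries Corp. → Bluewater Services GmbH (R2): 74% × 88% × 45% = 29.304% of Granite Mining NL.
Chain via Brightpath Media Ltd → Summit Trust (R2): 68% × 77% × 16% = 8.3776% of Granite Mining NL.
Direct interest in Granite Mining NL: 7%.
Aggregating (R1): 29.304% + 8.3776% + 7% = 44.6816%.

44.6816%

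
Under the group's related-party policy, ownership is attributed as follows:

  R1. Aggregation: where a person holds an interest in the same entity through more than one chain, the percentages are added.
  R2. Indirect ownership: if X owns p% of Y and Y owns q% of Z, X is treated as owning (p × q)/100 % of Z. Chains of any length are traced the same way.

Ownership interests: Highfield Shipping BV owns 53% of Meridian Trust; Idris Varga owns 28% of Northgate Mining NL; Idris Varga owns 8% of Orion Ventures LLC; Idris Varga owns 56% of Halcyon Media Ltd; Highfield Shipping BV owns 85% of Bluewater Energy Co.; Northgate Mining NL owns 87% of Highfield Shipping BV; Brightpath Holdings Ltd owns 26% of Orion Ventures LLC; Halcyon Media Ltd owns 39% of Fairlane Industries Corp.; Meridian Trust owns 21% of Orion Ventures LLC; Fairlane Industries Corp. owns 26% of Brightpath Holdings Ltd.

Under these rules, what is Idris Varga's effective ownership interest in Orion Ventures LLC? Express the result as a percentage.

12.187652%

Chain via Northgate Mining NL → Highfield Shipping BV → Meridian Trust (R2): 28% × 87% × 53% × 21% = 2.711268% of Orion Ventures LLC.
Chain via Halcyon Media Ltd → Fairlane Industries Corp. → Brightpath Holdings Ltd (R2): 56% × 39% × 26% × 26% = 1.476384% of Orion Ventures LLC.
Direct interest in Orion Ventures LLC: 8%.
Aggregating (R1): 2.711268% + 1.476384% + 8% = 12.187652%.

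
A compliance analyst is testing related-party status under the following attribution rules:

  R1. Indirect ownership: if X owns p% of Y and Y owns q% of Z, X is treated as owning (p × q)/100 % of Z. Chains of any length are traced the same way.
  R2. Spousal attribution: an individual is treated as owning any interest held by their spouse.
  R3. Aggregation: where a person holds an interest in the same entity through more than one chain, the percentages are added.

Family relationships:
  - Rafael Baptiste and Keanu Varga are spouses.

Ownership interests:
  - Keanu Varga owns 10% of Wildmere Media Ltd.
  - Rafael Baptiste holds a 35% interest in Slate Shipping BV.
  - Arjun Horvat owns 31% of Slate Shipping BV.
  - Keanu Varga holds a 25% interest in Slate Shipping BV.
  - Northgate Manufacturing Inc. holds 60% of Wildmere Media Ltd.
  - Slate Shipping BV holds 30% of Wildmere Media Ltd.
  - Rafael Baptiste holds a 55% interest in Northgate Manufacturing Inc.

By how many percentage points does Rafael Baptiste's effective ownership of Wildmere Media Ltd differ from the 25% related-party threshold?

By spousal attribution (R2), Rafael Baptiste is treated as also owning Keanu Varga's interest in Slate Shipping BV, giving 35% + 25% = 60%.
By spousal attribution (R2), Rafael Baptiste is treated as owning Keanu Varga's 10% interest in Wildmere Media Ltd.
Chain via Slate Shipping BV (R1): 60% × 30% = 18% of Wildmere Media Ltd.
Chain via Northgate Manufacturing Inc. (R1): 55% × 60% = 33% of Wildmere Media Ltd.
Direct interest in Wildmere Media Ltd: 10%.
Aggregating (R3): 18% + 33% + 10% = 61%.
61% exceeds the 25% threshold by 36 percentage points.

36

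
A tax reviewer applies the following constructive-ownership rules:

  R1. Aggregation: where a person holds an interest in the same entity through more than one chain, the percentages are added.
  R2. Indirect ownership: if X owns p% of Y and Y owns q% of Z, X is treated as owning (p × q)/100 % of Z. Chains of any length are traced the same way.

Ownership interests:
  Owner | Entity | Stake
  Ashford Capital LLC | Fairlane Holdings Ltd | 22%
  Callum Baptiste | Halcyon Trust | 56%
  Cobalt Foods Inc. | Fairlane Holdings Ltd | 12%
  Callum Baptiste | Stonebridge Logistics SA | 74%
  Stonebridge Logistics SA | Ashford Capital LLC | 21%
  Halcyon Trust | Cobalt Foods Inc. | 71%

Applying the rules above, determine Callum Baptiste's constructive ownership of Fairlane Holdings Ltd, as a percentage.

Chain via Stonebridge Logistics SA → Ashford Capital LLC (R2): 74% × 21% × 22% = 3.4188% of Fairlane Holdings Ltd.
Chain via Halcyon Trust → Cobalt Foods Inc. (R2): 56% × 71% × 12% = 4.7712% of Fairlane Holdings Ltd.
Aggregating (R1): 3.4188% + 4.7712% = 8.19%.

8.19%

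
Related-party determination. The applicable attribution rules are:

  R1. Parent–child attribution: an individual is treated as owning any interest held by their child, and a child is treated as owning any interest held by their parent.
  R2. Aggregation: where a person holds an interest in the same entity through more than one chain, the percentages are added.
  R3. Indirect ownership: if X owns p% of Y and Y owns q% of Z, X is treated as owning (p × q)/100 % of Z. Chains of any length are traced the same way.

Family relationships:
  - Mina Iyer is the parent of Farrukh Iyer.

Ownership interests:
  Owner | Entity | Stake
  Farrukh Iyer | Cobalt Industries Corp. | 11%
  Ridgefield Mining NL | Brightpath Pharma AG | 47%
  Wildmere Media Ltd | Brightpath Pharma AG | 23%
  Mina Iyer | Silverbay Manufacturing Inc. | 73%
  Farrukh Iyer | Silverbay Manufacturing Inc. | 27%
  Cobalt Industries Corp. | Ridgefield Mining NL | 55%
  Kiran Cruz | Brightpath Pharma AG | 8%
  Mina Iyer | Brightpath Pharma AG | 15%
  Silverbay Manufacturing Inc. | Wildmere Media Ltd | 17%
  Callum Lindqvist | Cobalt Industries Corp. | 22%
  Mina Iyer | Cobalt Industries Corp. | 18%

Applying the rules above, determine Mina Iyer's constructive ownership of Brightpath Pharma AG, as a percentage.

By parent–child attribution (R1), Mina Iyer is treated as also owning Farrukh Iyer's interest in Cobalt Industries Corp, giving 18% + 11% = 29%.
By parent–child attribution (R1), Mina Iyer is treated as also owning Farrukh Iyer's interest in Silverbay Manufacturing Inc, giving 73% + 27% = 100%.
Chain via Cobalt Industries Corp. → Ridgefield Mining NL (R3): 29% × 55% × 47% = 7.4965% of Brightpath Pharma AG.
Chain via Silverbay Manufacturing Inc. → Wildmere Media Ltd (R3): 100% × 17% × 23% = 3.91% of Brightpath Pharma AG.
Direct interest in Brightpath Pharma AG: 15%.
Aggregating (R2): 7.4965% + 3.91% + 15% = 26.4065%.

26.4065%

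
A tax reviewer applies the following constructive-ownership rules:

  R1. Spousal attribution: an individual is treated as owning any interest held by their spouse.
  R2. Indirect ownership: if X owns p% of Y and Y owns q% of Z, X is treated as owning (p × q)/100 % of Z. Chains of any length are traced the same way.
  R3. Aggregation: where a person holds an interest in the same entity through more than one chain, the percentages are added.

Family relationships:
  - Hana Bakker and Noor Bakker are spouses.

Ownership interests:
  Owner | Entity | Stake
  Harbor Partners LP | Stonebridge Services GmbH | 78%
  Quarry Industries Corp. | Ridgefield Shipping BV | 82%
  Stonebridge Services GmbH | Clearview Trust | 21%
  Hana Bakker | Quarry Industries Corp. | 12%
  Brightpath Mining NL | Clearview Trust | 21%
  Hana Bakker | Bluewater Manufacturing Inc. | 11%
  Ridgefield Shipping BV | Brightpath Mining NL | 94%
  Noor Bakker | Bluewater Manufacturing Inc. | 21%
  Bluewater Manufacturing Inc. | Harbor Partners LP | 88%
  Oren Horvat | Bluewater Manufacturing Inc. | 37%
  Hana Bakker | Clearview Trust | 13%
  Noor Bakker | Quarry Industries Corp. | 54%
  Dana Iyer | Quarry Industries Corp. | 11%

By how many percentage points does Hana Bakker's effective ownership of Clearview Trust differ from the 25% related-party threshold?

By spousal attribution (R1), Hana Bakker is treated as also owning Noor Bakker's interest in Bluewater Manufacturing Inc, giving 11% + 21% = 32%.
By spousal attribution (R1), Hana Bakker is treated as also owning Noor Bakker's interest in Quarry Industries Corp, giving 12% + 54% = 66%.
Chain via Bluewater Manufacturing Inc. → Harbor Partners LP → Stonebridge Services GmbH (R2): 32% × 88% × 78% × 21% = 4.612608% of Clearview Trust.
Chain via Quarry Industries Corp. → Ridgefield Shipping BV → Brightpath Mining NL (R2): 66% × 82% × 94% × 21% = 10.683288% of Clearview Trust.
Direct interest in Clearview Trust: 13%.
Aggregating (R3): 4.612608% + 10.683288% + 13% = 28.295896%.
28.295896% exceeds the 25% threshold by 3.295896 percentage points.

3.295896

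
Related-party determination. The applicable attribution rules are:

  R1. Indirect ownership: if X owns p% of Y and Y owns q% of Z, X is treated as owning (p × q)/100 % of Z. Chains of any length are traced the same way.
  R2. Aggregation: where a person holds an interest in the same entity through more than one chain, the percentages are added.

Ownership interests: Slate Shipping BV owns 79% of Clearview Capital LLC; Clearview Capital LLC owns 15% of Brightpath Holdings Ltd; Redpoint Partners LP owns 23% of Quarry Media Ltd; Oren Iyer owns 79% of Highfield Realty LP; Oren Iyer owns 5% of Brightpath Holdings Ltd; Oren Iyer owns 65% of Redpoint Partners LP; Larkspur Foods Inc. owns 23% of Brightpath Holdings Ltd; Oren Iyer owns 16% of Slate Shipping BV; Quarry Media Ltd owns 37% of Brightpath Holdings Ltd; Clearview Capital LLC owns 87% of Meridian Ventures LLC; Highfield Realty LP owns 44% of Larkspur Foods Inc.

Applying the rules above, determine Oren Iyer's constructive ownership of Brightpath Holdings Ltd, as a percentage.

Chain via Redpoint Partners LP → Quarry Media Ltd (R1): 65% × 23% × 37% = 5.5315% of Brightpath Holdings Ltd.
Chain via Slate Shipping BV → Clearview Capital LLC (R1): 16% × 79% × 15% = 1.896% of Brightpath Holdings Ltd.
Chain via Highfield Realty LP → Larkspur Foods Inc. (R1): 79% × 44% × 23% = 7.9948% of Brightpath Holdings Ltd.
Direct interest in Brightpath Holdings Ltd: 5%.
Aggregating (R2): 5.5315% + 1.896% + 7.9948% + 5% = 20.4223%.

20.4223%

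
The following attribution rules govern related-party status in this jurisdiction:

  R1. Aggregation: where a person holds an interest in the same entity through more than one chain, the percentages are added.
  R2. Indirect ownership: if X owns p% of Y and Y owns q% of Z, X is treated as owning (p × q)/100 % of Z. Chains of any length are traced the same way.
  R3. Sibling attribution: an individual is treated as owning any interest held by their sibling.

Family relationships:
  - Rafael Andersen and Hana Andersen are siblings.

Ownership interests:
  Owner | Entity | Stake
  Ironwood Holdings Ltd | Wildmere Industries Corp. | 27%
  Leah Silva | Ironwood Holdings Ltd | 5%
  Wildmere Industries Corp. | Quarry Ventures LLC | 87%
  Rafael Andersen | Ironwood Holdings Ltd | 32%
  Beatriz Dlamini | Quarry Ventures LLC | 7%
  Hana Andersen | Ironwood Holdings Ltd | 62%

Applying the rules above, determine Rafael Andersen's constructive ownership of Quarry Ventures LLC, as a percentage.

22.0806%

By sibling attribution (R3), Rafael Andersen is treated as also owning Hana Andersen's interest in Ironwood Holdings Ltd, giving 32% + 62% = 94%.
Chain via Ironwood Holdings Ltd → Wildmere Industries Corp. (R2): 94% × 27% × 87% = 22.0806% of Quarry Ventures LLC.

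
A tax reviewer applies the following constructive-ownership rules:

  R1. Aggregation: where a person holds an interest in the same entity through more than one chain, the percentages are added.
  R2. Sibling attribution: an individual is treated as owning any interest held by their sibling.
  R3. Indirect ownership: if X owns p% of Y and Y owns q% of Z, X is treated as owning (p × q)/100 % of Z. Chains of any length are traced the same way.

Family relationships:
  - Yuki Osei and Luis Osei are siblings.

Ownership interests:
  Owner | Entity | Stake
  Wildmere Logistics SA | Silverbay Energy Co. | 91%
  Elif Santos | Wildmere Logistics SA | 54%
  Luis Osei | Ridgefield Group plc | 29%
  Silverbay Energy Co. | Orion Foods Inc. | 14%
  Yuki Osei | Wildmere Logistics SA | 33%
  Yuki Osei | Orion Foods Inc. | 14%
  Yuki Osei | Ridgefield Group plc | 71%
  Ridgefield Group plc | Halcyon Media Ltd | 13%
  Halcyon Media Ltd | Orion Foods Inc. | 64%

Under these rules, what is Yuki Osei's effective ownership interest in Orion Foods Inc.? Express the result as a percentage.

26.5242%

By sibling attribution (R2), Yuki Osei is treated as also owning Luis Osei's interest in Ridgefield Group plc, giving 71% + 29% = 100%.
Chain via Wildmere Logistics SA → Silverbay Energy Co. (R3): 33% × 91% × 14% = 4.2042% of Orion Foods Inc.
Chain via Ridgefield Group plc → Halcyon Media Ltd (R3): 100% × 13% × 64% = 8.32% of Orion Foods Inc.
Direct interest in Orion Foods Inc: 14%.
Aggregating (R1): 4.2042% + 8.32% + 14% = 26.5242%.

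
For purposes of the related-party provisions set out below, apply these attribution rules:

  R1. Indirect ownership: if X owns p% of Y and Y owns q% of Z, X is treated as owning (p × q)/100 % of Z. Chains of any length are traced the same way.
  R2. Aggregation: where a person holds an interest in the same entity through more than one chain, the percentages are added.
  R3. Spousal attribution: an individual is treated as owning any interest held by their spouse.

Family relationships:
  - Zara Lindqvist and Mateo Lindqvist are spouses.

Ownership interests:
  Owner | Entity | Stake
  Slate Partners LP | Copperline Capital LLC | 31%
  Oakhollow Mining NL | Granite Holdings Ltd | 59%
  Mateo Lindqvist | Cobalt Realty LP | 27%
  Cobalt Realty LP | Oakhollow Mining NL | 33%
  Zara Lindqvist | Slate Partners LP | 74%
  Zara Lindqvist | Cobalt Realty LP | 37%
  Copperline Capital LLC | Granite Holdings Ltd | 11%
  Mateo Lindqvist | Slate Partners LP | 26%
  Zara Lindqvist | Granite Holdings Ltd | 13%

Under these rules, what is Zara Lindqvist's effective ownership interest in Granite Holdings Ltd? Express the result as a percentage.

28.8708%

By spousal attribution (R3), Zara Lindqvist is treated as also owning Mateo Lindqvist's interest in Cobalt Realty LP, giving 37% + 27% = 64%.
By spousal attribution (R3), Zara Lindqvist is treated as also owning Mateo Lindqvist's interest in Slate Partners LP, giving 74% + 26% = 100%.
Chain via Cobalt Realty LP → Oakhollow Mining NL (R1): 64% × 33% × 59% = 12.4608% of Granite Holdings Ltd.
Chain via Slate Partners LP → Copperline Capital LLC (R1): 100% × 31% × 11% = 3.41% of Granite Holdings Ltd.
Direct interest in Granite Holdings Ltd: 13%.
Aggregating (R2): 12.4608% + 3.41% + 13% = 28.8708%.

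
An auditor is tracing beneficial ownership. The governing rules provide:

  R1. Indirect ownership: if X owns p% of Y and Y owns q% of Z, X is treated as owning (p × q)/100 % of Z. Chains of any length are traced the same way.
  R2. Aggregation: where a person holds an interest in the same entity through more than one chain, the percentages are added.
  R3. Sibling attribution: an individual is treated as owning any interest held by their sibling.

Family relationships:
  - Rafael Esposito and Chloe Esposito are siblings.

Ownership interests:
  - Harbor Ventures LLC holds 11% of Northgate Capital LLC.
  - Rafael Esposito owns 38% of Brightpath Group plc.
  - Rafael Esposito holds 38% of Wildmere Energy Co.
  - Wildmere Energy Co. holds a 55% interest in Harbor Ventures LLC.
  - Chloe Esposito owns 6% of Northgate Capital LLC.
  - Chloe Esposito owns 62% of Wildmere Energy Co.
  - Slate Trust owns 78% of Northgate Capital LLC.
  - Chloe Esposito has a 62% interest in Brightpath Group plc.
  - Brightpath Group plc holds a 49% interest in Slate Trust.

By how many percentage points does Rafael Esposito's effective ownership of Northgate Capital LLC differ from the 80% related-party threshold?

By sibling attribution (R3), Rafael Esposito is treated as also owning Chloe Esposito's interest in Wildmere Energy Co, giving 38% + 62% = 100%.
By sibling attribution (R3), Rafael Esposito is treated as also owning Chloe Esposito's interest in Brightpath Group plc, giving 38% + 62% = 100%.
By sibling attribution (R3), Rafael Esposito is treated as owning Chloe Esposito's 6% interest in Northgate Capital LLC.
Chain via Wildmere Energy Co. → Harbor Ventures LLC (R1): 100% × 55% × 11% = 6.05% of Northgate Capital LLC.
Chain via Brightpath Group plc → Slate Trust (R1): 100% × 49% × 78% = 38.22% of Northgate Capital LLC.
Direct interest in Northgate Capital LLC: 6%.
Aggregating (R2): 6.05% + 38.22% + 6% = 50.27%.
50.27% falls short of the 80% threshold by 29.73 percentage points.

29.73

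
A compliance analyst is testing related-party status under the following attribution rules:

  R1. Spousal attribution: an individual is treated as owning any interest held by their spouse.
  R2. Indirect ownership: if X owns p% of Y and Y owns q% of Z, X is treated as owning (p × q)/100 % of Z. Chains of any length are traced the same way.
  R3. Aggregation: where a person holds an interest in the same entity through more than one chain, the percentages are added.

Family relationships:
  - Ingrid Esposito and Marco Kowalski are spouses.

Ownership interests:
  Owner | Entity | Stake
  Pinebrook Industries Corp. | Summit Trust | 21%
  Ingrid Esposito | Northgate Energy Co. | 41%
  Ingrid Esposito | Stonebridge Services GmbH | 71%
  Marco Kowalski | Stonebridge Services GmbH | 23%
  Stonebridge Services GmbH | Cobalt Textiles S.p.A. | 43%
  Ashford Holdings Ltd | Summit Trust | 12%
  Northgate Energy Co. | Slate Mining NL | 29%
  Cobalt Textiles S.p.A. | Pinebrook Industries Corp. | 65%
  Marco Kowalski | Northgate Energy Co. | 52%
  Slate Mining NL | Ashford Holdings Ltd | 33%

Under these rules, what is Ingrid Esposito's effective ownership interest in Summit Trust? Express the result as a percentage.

6.585342%

By spousal attribution (R1), Ingrid Esposito is treated as also owning Marco Kowalski's interest in Stonebridge Services GmbH, giving 71% + 23% = 94%.
By spousal attribution (R1), Ingrid Esposito is treated as also owning Marco Kowalski's interest in Northgate Energy Co, giving 41% + 52% = 93%.
Chain via Stonebridge Services GmbH → Cobalt Textiles S.p.A. → Pinebrook Industries Corp. (R2): 94% × 43% × 65% × 21% = 5.51733% of Summit Trust.
Chain via Northgate Energy Co. → Slate Mining NL → Ashford Holdings Ltd (R2): 93% × 29% × 33% × 12% = 1.068012% of Summit Trust.
Aggregating (R3): 5.51733% + 1.068012% = 6.585342%.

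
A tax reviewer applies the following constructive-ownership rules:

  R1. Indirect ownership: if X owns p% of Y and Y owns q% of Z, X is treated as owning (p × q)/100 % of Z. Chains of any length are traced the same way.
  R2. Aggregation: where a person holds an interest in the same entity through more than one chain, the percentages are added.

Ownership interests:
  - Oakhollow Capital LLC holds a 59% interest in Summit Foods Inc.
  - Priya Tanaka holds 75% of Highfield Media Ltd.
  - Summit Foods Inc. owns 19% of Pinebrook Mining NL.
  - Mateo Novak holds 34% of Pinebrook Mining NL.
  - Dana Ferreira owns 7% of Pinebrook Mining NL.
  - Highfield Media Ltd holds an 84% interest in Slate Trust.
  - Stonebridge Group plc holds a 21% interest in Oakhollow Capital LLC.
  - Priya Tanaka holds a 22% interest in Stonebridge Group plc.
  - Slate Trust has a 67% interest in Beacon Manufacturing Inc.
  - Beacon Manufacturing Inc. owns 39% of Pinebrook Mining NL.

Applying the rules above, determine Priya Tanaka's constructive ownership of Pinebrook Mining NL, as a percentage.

Chain via Highfield Media Ltd → Slate Trust → Beacon Manufacturing Inc. (R1): 75% × 84% × 67% × 39% = 16.4619% of Pinebrook Mining NL.
Chain via Stonebridge Group plc → Oakhollow Capital LLC → Summit Foods Inc. (R1): 22% × 21% × 59% × 19% = 0.517902% of Pinebrook Mining NL.
Aggregating (R2): 16.4619% + 0.517902% = 16.979802%.

16.979802%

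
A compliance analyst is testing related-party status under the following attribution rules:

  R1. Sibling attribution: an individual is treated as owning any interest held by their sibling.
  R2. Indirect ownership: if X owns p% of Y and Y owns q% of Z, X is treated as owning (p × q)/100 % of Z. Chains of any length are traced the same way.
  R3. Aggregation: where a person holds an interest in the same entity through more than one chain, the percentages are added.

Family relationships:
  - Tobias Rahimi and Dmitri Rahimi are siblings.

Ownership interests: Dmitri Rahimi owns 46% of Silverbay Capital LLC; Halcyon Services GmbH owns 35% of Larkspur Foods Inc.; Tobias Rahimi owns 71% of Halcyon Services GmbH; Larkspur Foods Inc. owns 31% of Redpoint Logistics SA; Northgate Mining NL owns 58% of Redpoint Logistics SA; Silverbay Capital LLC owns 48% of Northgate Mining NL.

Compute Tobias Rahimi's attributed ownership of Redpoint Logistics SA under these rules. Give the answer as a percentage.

20.5099%

By sibling attribution (R1), Tobias Rahimi is treated as owning Dmitri Rahimi's 46% interest in Silverbay Capital LLC.
Chain via Halcyon Services GmbH → Larkspur Foods Inc. (R2): 71% × 35% × 31% = 7.7035% of Redpoint Logistics SA.
Chain via Silverbay Capital LLC → Northgate Mining NL (R2): 46% × 48% × 58% = 12.8064% of Redpoint Logistics SA.
Aggregating (R3): 7.7035% + 12.8064% = 20.5099%.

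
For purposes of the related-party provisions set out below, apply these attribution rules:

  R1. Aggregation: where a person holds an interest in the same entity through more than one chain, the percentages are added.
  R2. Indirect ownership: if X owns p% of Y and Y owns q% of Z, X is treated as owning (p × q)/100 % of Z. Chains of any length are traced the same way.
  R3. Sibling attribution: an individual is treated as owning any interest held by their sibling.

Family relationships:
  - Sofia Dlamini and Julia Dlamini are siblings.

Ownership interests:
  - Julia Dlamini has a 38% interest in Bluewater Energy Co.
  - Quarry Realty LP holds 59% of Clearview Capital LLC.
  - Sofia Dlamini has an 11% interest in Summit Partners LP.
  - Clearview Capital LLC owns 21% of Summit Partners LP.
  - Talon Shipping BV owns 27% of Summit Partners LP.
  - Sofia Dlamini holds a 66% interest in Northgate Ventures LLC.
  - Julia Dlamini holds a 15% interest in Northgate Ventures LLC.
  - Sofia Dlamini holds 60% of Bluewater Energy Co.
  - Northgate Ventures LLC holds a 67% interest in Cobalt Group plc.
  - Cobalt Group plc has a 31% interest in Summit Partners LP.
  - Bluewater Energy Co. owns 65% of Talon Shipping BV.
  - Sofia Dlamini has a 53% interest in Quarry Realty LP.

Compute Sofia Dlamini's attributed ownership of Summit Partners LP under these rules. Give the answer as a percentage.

By sibling attribution (R3), Sofia Dlamini is treated as also owning Julia Dlamini's interest in Northgate Ventures LLC, giving 66% + 15% = 81%.
By sibling attribution (R3), Sofia Dlamini is treated as also owning Julia Dlamini's interest in Bluewater Energy Co, giving 60% + 38% = 98%.
Chain via Northgate Ventures LLC → Cobalt Group plc (R2): 81% × 67% × 31% = 16.8237% of Summit Partners LP.
Chain via Quarry Realty LP → Clearview Capital LLC (R2): 53% × 59% × 21% = 6.5667% of Summit Partners LP.
Chain via Bluewater Energy Co. → Talon Shipping BV (R2): 98% × 65% × 27% = 17.199% of Summit Partners LP.
Direct interest in Summit Partners LP: 11%.
Aggregating (R1): 16.8237% + 6.5667% + 17.199% + 11% = 51.5894%.

51.5894%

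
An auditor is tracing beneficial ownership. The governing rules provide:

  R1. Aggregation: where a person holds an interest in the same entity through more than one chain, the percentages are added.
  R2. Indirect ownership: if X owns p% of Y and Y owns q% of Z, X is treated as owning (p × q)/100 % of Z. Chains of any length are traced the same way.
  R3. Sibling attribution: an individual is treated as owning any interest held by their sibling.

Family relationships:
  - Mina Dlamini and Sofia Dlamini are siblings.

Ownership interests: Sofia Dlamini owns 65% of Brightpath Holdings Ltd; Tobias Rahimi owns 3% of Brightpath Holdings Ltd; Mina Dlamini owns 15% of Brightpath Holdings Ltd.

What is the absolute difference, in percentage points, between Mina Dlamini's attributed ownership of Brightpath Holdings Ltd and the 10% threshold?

70

By sibling attribution (R3), Mina Dlamini is treated as also owning Sofia Dlamini's interest in Brightpath Holdings Ltd, giving 15% + 65% = 80%.
Direct interest in Brightpath Holdings Ltd: 80%.
80% exceeds the 10% threshold by 70 percentage points.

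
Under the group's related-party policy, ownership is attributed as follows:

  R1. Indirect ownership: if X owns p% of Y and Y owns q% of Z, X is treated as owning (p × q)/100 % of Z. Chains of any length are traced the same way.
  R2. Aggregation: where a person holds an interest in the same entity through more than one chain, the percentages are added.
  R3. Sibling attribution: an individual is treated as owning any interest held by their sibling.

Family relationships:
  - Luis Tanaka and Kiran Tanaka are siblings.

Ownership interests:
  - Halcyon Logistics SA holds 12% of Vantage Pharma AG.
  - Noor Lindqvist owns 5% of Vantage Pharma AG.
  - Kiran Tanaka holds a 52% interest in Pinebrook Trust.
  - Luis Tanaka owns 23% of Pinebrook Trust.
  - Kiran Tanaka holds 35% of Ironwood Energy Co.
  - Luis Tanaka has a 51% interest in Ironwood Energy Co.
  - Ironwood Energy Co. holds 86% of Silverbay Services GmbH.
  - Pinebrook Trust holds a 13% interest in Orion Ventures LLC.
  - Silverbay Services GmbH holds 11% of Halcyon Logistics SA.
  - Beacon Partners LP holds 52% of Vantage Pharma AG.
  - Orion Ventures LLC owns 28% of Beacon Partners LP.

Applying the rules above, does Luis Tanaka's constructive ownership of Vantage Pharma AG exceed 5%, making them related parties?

No

By sibling attribution (R3), Luis Tanaka is treated as also owning Kiran Tanaka's interest in Ironwood Energy Co, giving 51% + 35% = 86%.
By sibling attribution (R3), Luis Tanaka is treated as also owning Kiran Tanaka's interest in Pinebrook Trust, giving 23% + 52% = 75%.
Chain via Ironwood Energy Co. → Silverbay Services GmbH → Halcyon Logistics SA (R1): 86% × 86% × 11% × 12% = 0.976272% of Vantage Pharma AG.
Chain via Pinebrook Trust → Orion Ventures LLC → Beacon Partners LP (R1): 75% × 13% × 28% × 52% = 1.4196% of Vantage Pharma AG.
Aggregating (R2): 0.976272% + 1.4196% = 2.395872%.
2.395872% does not exceed the 5% threshold, so Luis is not a related party to Vantage Pharma AG.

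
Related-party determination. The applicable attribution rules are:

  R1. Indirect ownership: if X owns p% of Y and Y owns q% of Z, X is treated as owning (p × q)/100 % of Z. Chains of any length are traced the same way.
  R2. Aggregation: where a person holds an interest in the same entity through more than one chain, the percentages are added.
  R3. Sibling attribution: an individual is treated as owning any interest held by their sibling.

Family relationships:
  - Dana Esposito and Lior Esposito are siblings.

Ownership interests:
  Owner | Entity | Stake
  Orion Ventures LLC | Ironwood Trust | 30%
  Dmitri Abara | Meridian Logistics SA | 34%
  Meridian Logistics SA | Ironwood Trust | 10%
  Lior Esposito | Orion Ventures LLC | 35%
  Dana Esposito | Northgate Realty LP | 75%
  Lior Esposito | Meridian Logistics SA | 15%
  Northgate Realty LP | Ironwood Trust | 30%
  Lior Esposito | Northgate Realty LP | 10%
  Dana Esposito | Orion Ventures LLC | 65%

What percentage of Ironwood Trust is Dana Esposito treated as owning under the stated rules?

57%

By sibling attribution (R3), Dana Esposito is treated as also owning Lior Esposito's interest in Orion Ventures LLC, giving 65% + 35% = 100%.
By sibling attribution (R3), Dana Esposito is treated as also owning Lior Esposito's interest in Northgate Realty LP, giving 75% + 10% = 85%.
By sibling attribution (R3), Dana Esposito is treated as owning Lior Esposito's 15% interest in Meridian Logistics SA.
Chain via Orion Ventures LLC (R1): 100% × 30% = 30% of Ironwood Trust.
Chain via Northgate Realty LP (R1): 85% × 30% = 25.5% of Ironwood Trust.
Chain via Meridian Logistics SA (R1): 15% × 10% = 1.5% of Ironwood Trust.
Aggregating (R2): 30% + 25.5% + 1.5% = 57%.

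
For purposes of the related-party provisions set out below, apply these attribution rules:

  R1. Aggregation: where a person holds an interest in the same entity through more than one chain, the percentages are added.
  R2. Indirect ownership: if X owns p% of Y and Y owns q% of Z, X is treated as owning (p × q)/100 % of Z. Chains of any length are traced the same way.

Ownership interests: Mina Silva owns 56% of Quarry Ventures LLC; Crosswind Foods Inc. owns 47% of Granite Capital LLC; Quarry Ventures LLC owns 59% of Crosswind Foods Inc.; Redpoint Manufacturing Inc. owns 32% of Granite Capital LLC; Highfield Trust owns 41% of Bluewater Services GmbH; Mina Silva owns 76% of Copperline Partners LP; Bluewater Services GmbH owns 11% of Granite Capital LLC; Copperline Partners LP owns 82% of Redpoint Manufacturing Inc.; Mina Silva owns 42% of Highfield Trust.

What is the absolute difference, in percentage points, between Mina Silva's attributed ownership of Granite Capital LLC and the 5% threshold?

32.3654

Chain via Quarry Ventures LLC → Crosswind Foods Inc. (R2): 56% × 59% × 47% = 15.5288% of Granite Capital LLC.
Chain via Highfield Trust → Bluewater Services GmbH (R2): 42% × 41% × 11% = 1.8942% of Granite Capital LLC.
Chain via Copperline Partners LP → Redpoint Manufacturing Inc. (R2): 76% × 82% × 32% = 19.9424% of Granite Capital LLC.
Aggregating (R1): 15.5288% + 1.8942% + 19.9424% = 37.3654%.
37.3654% exceeds the 5% threshold by 32.3654 percentage points.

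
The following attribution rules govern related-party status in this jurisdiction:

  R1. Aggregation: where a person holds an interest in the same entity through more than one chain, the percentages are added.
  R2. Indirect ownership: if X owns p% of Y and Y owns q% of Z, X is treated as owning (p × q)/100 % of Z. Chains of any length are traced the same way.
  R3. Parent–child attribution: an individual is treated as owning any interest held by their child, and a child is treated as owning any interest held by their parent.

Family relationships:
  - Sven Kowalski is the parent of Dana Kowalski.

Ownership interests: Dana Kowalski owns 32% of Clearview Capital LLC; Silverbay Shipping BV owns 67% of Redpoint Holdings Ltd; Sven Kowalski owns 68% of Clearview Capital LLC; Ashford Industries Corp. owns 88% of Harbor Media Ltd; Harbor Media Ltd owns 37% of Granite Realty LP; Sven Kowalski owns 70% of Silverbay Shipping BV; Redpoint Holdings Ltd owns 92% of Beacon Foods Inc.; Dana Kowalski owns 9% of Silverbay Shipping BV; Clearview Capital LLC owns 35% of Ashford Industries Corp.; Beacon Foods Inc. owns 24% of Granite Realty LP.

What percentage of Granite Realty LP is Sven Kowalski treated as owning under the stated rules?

By parent–child attribution (R3), Sven Kowalski is treated as also owning Dana Kowalski's interest in Silverbay Shipping BV, giving 70% + 9% = 79%.
By parent–child attribution (R3), Sven Kowalski is treated as also owning Dana Kowalski's interest in Clearview Capital LLC, giving 68% + 32% = 100%.
Chain via Silverbay Shipping BV → Redpoint Holdings Ltd → Beacon Foods Inc. (R2): 79% × 67% × 92% × 24% = 11.686944% of Granite Realty LP.
Chain via Clearview Capital LLC → Ashford Industries Corp. → Harbor Media Ltd (R2): 100% × 35% × 88% × 37% = 11.396% of Granite Realty LP.
Aggregating (R1): 11.686944% + 11.396% = 23.082944%.

23.082944%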